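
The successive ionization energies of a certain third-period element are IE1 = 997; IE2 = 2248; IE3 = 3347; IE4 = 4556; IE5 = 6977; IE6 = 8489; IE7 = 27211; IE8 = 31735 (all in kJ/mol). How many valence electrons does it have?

6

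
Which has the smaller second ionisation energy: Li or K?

K

Consider each +1 ion: Li⁺ is the bare [He] core; K⁺ is the bare [Ar] core.
All of these are removing an electron from a noble-gas core or deeper; the smaller core (lower principal quantum number) is held far more tightly, and within a period the higher nuclear charge binds the same core more tightly.
The numbers (kJ/mol): Li 7298, K 3052.
Putting it together, IE_2: K < Li.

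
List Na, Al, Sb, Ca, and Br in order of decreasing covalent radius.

Na is in period 3, group 1; Al is in period 3, group 13; Ca is in period 4, group 2; Br is in period 4, group 17; Sb is in period 5, group 15.
Moving right in a period, electrons are added to the same shell under a stronger nuclear pull, so atoms get smaller; moving down, a new shell is opened and atoms get larger.
These span different periods and groups, so the two trends combine.
Al > Br: period and group pull opposite ways; the across-period shift dominates (126 vs 114 pm).
Sb > Al: the two effects oppose for this pair; the down-group effect wins (140 vs 126 pm).
Na > Sb: the two effects oppose for this pair; the across-period effect wins (155 vs 140 pm).
Ca > Na: period and group pull opposite ways; the down-group shift dominates (171 vs 155 pm).
For reference (pm): Na 155, Al 126, Ca 171, Br 114, Sb 140.
So from largest to smallest: Ca > Na > Sb > Al > Br.

Ca, Na, Sb, Al, Br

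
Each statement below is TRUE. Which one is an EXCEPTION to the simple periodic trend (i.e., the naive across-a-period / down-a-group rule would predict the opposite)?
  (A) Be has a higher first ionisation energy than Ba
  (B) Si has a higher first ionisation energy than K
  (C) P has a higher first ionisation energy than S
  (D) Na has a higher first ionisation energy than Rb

(C)

The general trend: first ionisation energy increases across a period and decreases down a group.
(A) Be (period 2, group 2) vs Ba (period 6, group 2): the stated order agrees with the simple trend.
(B) Si (period 3, group 14) vs K (period 4, group 1): the stated order agrees with the simple trend.
(C) P (period 3, group 15) vs S (period 3, group 16): the stated order contradicts the simple trend.
(D) Na (period 3, group 1) vs Rb (period 5, group 1): the stated order agrees with the simple trend.
The exception is (C): S (3p⁴) ionizes more easily than half-filled P (3p³) because the paired 3p electron in S is pushed out by e⁻–e⁻ repulsion.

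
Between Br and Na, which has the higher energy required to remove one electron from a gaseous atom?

Br

Na is in period 3, group 1; Br is in period 4, group 17.
Removing the outermost electron gets harder across a period and easier down a group.
Neither a single period nor a single group — weigh both effects.
Br > Na: the two effects oppose for this pair; the across-period effect wins (1140 vs 496 kJ/mol).
Tabulated first ionization energy (kJ/mol): Na 496, Br 1140.
So Br has the higher energy required to remove one electron from a gaseous atom (Br > Na).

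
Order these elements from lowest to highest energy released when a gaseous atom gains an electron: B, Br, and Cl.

B is in period 2, group 13; Cl is in period 3, group 17; Br is in period 4, group 17.
Adding an electron releases more energy for atoms nearer the top right (short of the noble gases).
Neither a single period nor a single group — weigh both effects.
Br > B: period and group pull opposite ways; the across-period shift dominates (325 vs 27 kJ/mol).
Cl > Br: they share group 17; the group trend gives Cl the larger value.
Tabulated electron affinity (kJ/mol): B 27, Cl 349, Br 325.
So from lowest to highest: B < Br < Cl.

B < Br < Cl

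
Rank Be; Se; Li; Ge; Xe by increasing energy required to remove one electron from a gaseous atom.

Li < Ge < Be < Se < Xe

Li is in period 2, group 1; Be is in period 2, group 2; Ge is in period 4, group 14; Se is in period 4, group 16; Xe is in period 5, group 18.
Removing the outermost electron gets harder across a period and easier down a group.
Neither a single period nor a single group — weigh both effects.
Ge > Li: the two effects oppose for this pair; the across-period effect wins (762 vs 520 kJ/mol).
Be > Ge: the two effects oppose for this pair; the down-group effect wins (900 vs 762 kJ/mol).
Se > Be: period and group pull opposite ways; the across-period shift dominates (941 vs 900 kJ/mol).
Xe > Se: period and group pull opposite ways; the across-period shift dominates (1170 vs 941 kJ/mol).
Tabulated first ionization energy (kJ/mol): Li 520, Be 900, Ge 762, Se 941, Xe 1170.
So from lowest to highest: Li < Ge < Be < Se < Xe.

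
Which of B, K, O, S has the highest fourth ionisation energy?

Consider each +3 ion: B³⁺ is the bare [He] core; K³⁺ is already 2 electrons into the core; O³⁺ still has 3 valence electrons; S³⁺ still has 3 valence electrons.
Usually core removal costs more than valence removal, but here the competition is close: a tightly held n=2 valence electron can cost more to remove than an n=3 core electron, so the actual values have to decide it.
Valence configurations: O³⁺ [He]2s²2p¹, S³⁺ [Ne]3s²3p¹.
Tabulated IE_4 (kJ/mol): B 25026, K 5877, O 7469, S 4556.
Putting it together, IE_4: S < K < O < B.

B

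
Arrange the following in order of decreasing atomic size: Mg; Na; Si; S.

Na > Mg > Si > S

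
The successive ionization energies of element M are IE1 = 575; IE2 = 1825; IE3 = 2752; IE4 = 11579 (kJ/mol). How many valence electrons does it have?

3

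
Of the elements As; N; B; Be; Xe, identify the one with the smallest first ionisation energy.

B

Removing the outermost electron gets harder across a period and easier down a group.
Neither a single period nor a single group — weigh both effects.
Be > B: this pair runs against the simple trend — see the exception note.
As > Be: period and group pull opposite ways; the across-period shift dominates (947 vs 900 kJ/mol).
Xe > As: period and group pull opposite ways; the across-period shift dominates (1170 vs 947 kJ/mol).
N > Xe: the two effects oppose for this pair; the down-group effect wins (1402 vs 1170 kJ/mol).
Note the exception: Be has a higher first ionization energy than B, contrary to the simple trend — removing B's lone 2p electron is easier than breaking Be's filled 2s².
For reference (kJ/mol): Be 900, B 801, N 1402, As 947, Xe 1170.
The smallest first ionisation energy among these belongs to B.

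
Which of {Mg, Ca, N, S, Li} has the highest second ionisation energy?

Li

IE_2 is the cost of taking one more electron from the +1 cation: Mg⁺ still has 1 valence electron; Ca⁺ still has 1 valence electron; N⁺ still has 4 valence electrons; S⁺ still has 5 valence electrons; Li⁺ is the bare [He] core.
Pulling an electron out of a noble-gas core costs far more than removing a remaining valence electron, so Li sits at the high end of IE_2.
Valence configurations: Mg⁺ [Ne]3s¹, Ca⁺ [Ar]4s¹, N⁺ [He]2s²2p², S⁺ [Ne]3s²3p³.
Tabulated IE_2 (kJ/mol): Mg 1451, Ca 1145, N 2856, S 2252, Li 7298.
Overall IE_2 order: Ca < Mg < S < N < Li.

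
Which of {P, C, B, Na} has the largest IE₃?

Na

After 2 electrons have been removed, what remains? P²⁺ still has 3 valence electrons; C²⁺ still has 2 valence electrons; B²⁺ still has 1 valence electron; Na²⁺ is already 1 electron into the core.
Core electrons are held far more tightly than valence electrons, so Na tops the IE_3 order.
Valence configurations: P²⁺ [Ne]3s²3p¹, C²⁺ [He]2s², B²⁺ [He]2s¹.
The numbers (kJ/mol): P 2914, C 4620, B 3660, Na 6910.
So the third ionization energies run P < B < C < Na.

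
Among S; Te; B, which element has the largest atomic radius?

Te

B is in period 2, group 13; S is in period 3, group 16; Te is in period 5, group 16.
Moving right in a period, electrons are added to the same shell under a stronger nuclear pull, so atoms get smaller; moving down, a new shell is opened and atoms get larger.
Here both period and group differ, so the two effects have to be weighed against each other.
S > B: the two effects oppose for this pair; the down-group effect wins (103 vs 85 pm).
Te > S: they share group 16; the group trend gives Te the larger value.
For reference (pm): B 85, S 103, Te 136.
The largest atomic radius among these belongs to Te.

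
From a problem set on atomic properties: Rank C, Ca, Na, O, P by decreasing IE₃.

Na, O, Ca, C, P

After 2 electrons have been removed, what remains? C²⁺ still has 2 valence electrons; Ca²⁺ is the bare [Ar] core; Na²⁺ is already 1 electron into the core; O²⁺ still has 4 valence electrons; P²⁺ still has 3 valence electrons.
Usually core removal costs more than valence removal, but here the competition is close: a tightly held n=2 valence electron can cost more to remove than an n=3 core electron, so the actual values have to decide it.
Valence configurations: C²⁺ [He]2s², O²⁺ [He]2s²2p², P²⁺ [Ne]3s²3p¹.
The numbers (kJ/mol): C 4620, Ca 4912, Na 6910, O 5300, P 2914.
Putting it together, IE_3: P < C < Ca < O < Na.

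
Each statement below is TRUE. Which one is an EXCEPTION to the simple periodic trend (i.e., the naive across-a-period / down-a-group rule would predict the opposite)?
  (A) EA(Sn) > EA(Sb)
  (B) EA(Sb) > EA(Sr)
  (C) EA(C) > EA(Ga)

(A)

The general trend: electron affinity increases across a period and decreases down a group.
(A) Sn (period 5, group 14) vs Sb (period 5, group 15): the stated order contradicts the simple trend.
(B) Sb (period 5, group 15) vs Sr (period 5, group 2): the stated order agrees with the simple trend.
(C) C (period 2, group 14) vs Ga (period 4, group 13): the stated order agrees with the simple trend.
The exception is (A): adding an electron to Sb's half-filled 5p³ is unfavourable, so Sn has the more exothermic EA.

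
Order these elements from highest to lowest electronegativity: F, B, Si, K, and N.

F > N > B > Si > K

B is in period 2, group 13; N is in period 2, group 15; F is in period 2, group 17; Si is in period 3, group 14; K is in period 4, group 1.
Electronegativity increases across a period and decreases down a group, tracking effective nuclear charge and atomic size.
Neither a single period nor a single group — weigh both effects.
Si > K: both effects reinforce here, so Si is clearly the higher of the two.
B > Si: the two effects oppose for this pair; the down-group effect wins (2.04 vs 1.90).
N > B: both are in period 2; the period trend gives N the larger value.
F > N: both are in period 2; the period trend gives F the larger value.
For reference (Pauling): B 2.04, N 3.04, F 3.98, Si 1.90, K 0.82.
So from highest to lowest: F > N > B > Si > K.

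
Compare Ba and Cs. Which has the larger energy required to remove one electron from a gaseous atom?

Ba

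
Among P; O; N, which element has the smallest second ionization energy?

P

After 1 electron has been removed, what remains? P⁺ still has 4 valence electrons; O⁺ still has 5 valence electrons; N⁺ still has 4 valence electrons.
All are still removing valence electrons, so compare the +1 ions as you would atoms: IE_2 generally rises across a period (higher Z_eff) and falls down a group (larger shell), subject to the usual subshell exceptions.
Valence configurations: P⁺ [Ne]3s²3p², O⁺ [He]2s²2p³, N⁺ [He]2s²2p².
Approximate IE_2 values (kJ/mol): P 1907, O 3388, N 2856.
Hence IE_2: P < N < O.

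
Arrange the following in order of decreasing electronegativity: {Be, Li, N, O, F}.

F > O > N > Be > Li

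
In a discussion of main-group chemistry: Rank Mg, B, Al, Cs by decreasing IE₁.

B > Mg > Al > Cs

Across a period the outer electron is held more tightly (higher IE₁); down a group it sits in a higher shell, more shielded, and comes off more easily.
These span different periods and groups, so the two trends combine.
Al > Cs: relative to Cs, both the across-period and down-group shifts push Al's first ionization energy up.
Mg > Al: this pair runs against the simple trend — see the exception note.
B > Mg: relative to Mg, both the across-period and down-group shifts push B's first ionization energy up.
Note the exception: Mg has a higher first ionization energy than Al, contrary to the simple trend — Al's single 3p electron is easier to remove than one from Mg's filled 3s².
For reference (kJ/mol): B 801, Mg 738, Al 578, Cs 376.
So from highest to lowest: B > Mg > Al > Cs.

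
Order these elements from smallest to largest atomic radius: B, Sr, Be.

B, Be, Sr

Be is in period 2, group 2; B is in period 2, group 13; Sr is in period 5, group 2.
Across a period the added protons contract the valence shell; down a group each new principal shell makes the atom larger.
These span different periods and groups, so the two trends combine.
Be > B: both are in period 2; the period trend gives Be the larger value.
Sr > Be: Sr sits below Be in group 2, so the down-group effect alone puts Sr larger.
Tabulated atomic radius (pm): Be 102, B 85, Sr 185.
So from smallest to largest: B < Be < Sr.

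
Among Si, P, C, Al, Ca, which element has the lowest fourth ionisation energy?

Si

Consider each +3 ion: Si³⁺ still has 1 valence electron; P³⁺ still has 2 valence electrons; C³⁺ still has 1 valence electron; Al³⁺ is the bare [Ne] core; Ca³⁺ is already 1 electron into the core.
Pulling an electron out of a noble-gas core costs far more than removing a remaining valence electron, so Ca and Al sit at the high end of IE_4.
Valence configurations: Si³⁺ [Ne]3s¹, P³⁺ [Ne]3s², C³⁺ [He]2s¹.
Tabulated IE_4 (kJ/mol): Si 4356, P 4964, C 6223, Al 11577, Ca 6491.
Hence IE_4: Si < P < C < Ca < Al.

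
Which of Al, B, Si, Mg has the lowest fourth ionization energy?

Si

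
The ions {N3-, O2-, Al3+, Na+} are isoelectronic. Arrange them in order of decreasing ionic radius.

All of these have 10 electrons, so size is governed by nuclear charge alone: the more protons, the stronger the pull on the same electron cloud, and the smaller the ion.
Nuclear charges: Al3+ (Z=13), Na+ (Z=11), O2- (Z=8), N3- (Z=7).
Largest to smallest: N3- > O2- > Na+ > Al3+.

N3- > O2- > Na+ > Al3+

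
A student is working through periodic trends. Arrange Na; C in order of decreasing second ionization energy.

Na > C

IE_2 is the cost of taking one more electron from the +1 cation: Na⁺ is the bare [Ne] core; C⁺ still has 3 valence electrons.
Core electrons are held far more tightly than valence electrons, so Na tops the IE_2 order.
Approximate IE_2 values (kJ/mol): Na 4562, C 2353.
Overall IE_2 order: C < Na.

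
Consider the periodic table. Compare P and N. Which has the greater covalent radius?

Moving right in a period, electrons are added to the same shell under a stronger nuclear pull, so atoms get smaller; moving down, a new shell is opened and atoms get larger.
All are in group 15, so atomic radius increases down the group.
So P has the greater covalent radius (P > N).

P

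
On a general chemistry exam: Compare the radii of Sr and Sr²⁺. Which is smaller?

Sr²⁺

Forming Sr²⁺ removes 2 electrons from Sr. Fewer electrons for the same nuclear charge means less shielding and a higher Z_eff on the remaining electrons, and for main-group metals the entire outer shell is lost.
A cation is smaller than its parent atom: Sr²⁺ < Sr.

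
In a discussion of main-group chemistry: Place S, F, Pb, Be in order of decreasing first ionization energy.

F > S > Be > Pb

Be is in period 2, group 2; F is in period 2, group 17; S is in period 3, group 16; Pb is in period 6, group 14.
Removing the outermost electron gets harder across a period and easier down a group.
Neither a single period nor a single group — weigh both effects.
Be > Pb: period and group pull opposite ways; the down-group shift dominates (900 vs 716 kJ/mol).
S > Be: the two effects oppose for this pair; the across-period effect wins (1000 vs 900 kJ/mol).
F > S: both effects reinforce here, so F is clearly the higher of the two.
For reference (kJ/mol): Be 900, F 1681, S 1000, Pb 716.
So from highest to lowest: F > S > Be > Pb.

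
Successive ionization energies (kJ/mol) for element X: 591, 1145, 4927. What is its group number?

Look for the largest jump between consecutive ionization energies: IE3/IE2 ≈ 4.3, far larger than any earlier ratio.
That jump marks the point where a core electron is being removed. So the atom has 2 valence electrons.
A main-group element with 2 valence electrons is in group 2.

Group 2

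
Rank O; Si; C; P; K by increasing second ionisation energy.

The second ionization energy removes an electron from the +1 ion. For each element: O⁺ still has 5 valence electrons; Si⁺ still has 3 valence electrons; C⁺ still has 3 valence electrons; P⁺ still has 4 valence electrons; K⁺ is the bare [Ar] core.
Usually core removal costs more than valence removal, but here the competition is close: a tightly held n=2 valence electron can cost more to remove than an n=3 core electron, so the actual values have to decide it.
Valence configurations: O⁺ [He]2s²2p³, Si⁺ [Ne]3s²3p¹, C⁺ [He]2s²2p¹, P⁺ [Ne]3s²3p².
Tabulated IE_2 (kJ/mol): O 3388, Si 1577, C 2353, P 1907, K 3052.
Hence IE_2: Si < P < C < K < O.

Si, P, C, K, O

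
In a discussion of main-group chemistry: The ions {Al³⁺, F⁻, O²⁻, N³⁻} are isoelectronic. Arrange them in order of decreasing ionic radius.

All of these have 10 electrons, so size is governed by nuclear charge alone: the more protons, the stronger the pull on the same electron cloud, and the smaller the ion.
Nuclear charges: Al³⁺ (Z=13), F⁻ (Z=9), O²⁻ (Z=8), N³⁻ (Z=7).
Largest to smallest: N³⁻ > O²⁻ > F⁻ > Al³⁺.

N³⁻ > O²⁻ > F⁻ > Al³⁺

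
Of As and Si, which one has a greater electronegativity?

Si is in period 3, group 14; As is in period 4, group 15.
Smaller atoms with higher effective nuclear charge are more electronegative.
These sit on a diagonal, where the across-period and down-group effects partly cancel.
As > Si: period and group pull opposite ways; the across-period shift dominates (2.18 vs 1.90).
Approximate values (Pauling): Si 1.90, As 2.18.
So As has the greater electronegativity (As > Si).

As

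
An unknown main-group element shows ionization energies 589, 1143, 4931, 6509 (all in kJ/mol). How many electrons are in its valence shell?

2

Look for the largest jump between consecutive ionization energies: IE3/IE2 ≈ 4.3, far larger than any earlier ratio.
That jump marks the point where a core electron is being removed. So the atom has 2 valence electrons.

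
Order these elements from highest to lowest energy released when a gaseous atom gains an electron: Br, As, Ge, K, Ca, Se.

Electron affinity generally becomes more exothermic across a period toward the halogens and less exothermic down a group.
All lie in period 4; the across-period trend (electron affinity increases left to right) applies, with the exception below.
Note the exception: K has a higher electron affinity than Ca, contrary to the simple trend — adding an electron to Ca (ns²) has to open a new, higher-energy np subshell, which is unfavourable.
Note the exception: Ge has a higher electron affinity than As, contrary to the simple trend — adding an electron to As's half-filled 4p³ is unfavourable, so Ge (4p²) has the more exothermic EA.
For reference (kJ/mol): K 48, Ca 2, Ge 119, As 78, Se 195, Br 325.
So from highest to lowest: Br > Se > Ge > As > K > Ca.

Br > Se > Ge > As > K > Ca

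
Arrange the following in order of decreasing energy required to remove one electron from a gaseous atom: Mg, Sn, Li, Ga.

Mg > Sn > Ga > Li

Li is in period 2, group 1; Mg is in period 3, group 2; Ga is in period 4, group 13; Sn is in period 5, group 14.
Removing the outermost electron gets harder across a period and easier down a group.
A diagonal step moves right (one effect) and down (the opposite effect) at once.
Ga > Li: the two effects oppose for this pair; the across-period effect wins (579 vs 520 kJ/mol).
Sn > Ga: the two effects oppose for this pair; the across-period effect wins (709 vs 579 kJ/mol).
Mg > Sn: the two effects oppose for this pair; the down-group effect wins (738 vs 709 kJ/mol).
Approximate values (kJ/mol): Li 520, Mg 738, Ga 579, Sn 709.
So from highest to lowest: Mg > Sn > Ga > Li.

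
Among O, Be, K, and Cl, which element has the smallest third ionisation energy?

Cl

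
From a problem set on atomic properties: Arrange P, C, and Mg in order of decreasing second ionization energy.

C, P, Mg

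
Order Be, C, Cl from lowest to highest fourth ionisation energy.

Cl, C, Be

Consider each +3 ion: Be³⁺ is already 1 electron into the core; C³⁺ still has 1 valence electron; Cl³⁺ still has 4 valence electrons.
Core electrons are held far more tightly than valence electrons, so Be tops the IE_4 order.
Valence configurations: C³⁺ [He]2s¹, Cl³⁺ [Ne]3s²3p².
Approximate IE_4 values (kJ/mol): Be 21007, C 6223, Cl 5159.
Hence IE_4: Cl < C < Be.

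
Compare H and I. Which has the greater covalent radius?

I

Moving right in a period, electrons are added to the same shell under a stronger nuclear pull, so atoms get smaller; moving down, a new shell is opened and atoms get larger.
Here both period and group differ, so the two effects have to be weighed against each other.
I > H: period and group pull opposite ways; the down-group shift dominates (133 vs 32 pm).
Approximate values (pm): H 32, I 133.
So I has the greater covalent radius (I > H).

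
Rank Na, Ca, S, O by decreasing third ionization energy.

Na > O > Ca > S

The third ionization energy removes an electron from the +2 ion. For each element: Na²⁺ is already 1 electron into the core; Ca²⁺ is the bare [Ar] core; S²⁺ still has 4 valence electrons; O²⁺ still has 4 valence electrons.
Usually core removal costs more than valence removal, but here the competition is close: a tightly held n=2 valence electron can cost more to remove than an n=3 core electron, so the actual values have to decide it.
Valence configurations: S²⁺ [Ne]3s²3p², O²⁺ [He]2s²2p².
Approximate IE_3 values (kJ/mol): Na 6910, Ca 4912, S 3357, O 5300.
Hence IE_3: S < Ca < O < Na.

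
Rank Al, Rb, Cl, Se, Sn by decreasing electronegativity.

Al is in period 3, group 13; Cl is in period 3, group 17; Se is in period 4, group 16; Rb is in period 5, group 1; Sn is in period 5, group 14.
EN rises left→right (higher Z_eff, smaller atoms) and falls top→bottom (larger, more shielded atoms).
Here both period and group differ, so the two effects have to be weighed against each other.
Al > Rb: relative to Rb, both the across-period and down-group shifts push Al's electronegativity up.
Sn > Al: period and group pull opposite ways; the across-period shift dominates (1.96 vs 1.61).
Se > Sn: relative to Sn, both the across-period and down-group shifts push Se's electronegativity up.
Cl > Se: relative to Se, both the across-period and down-group shifts push Cl's electronegativity up.
Tabulated electronegativity (Pauling): Al 1.61, Cl 3.16, Se 2.55, Rb 0.82, Sn 1.96.
So from highest to lowest: Cl > Se > Sn > Al > Rb.

Cl > Se > Sn > Al > Rb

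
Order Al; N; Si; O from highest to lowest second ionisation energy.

O > N > Al > Si

Consider each +1 ion: Al⁺ still has 2 valence electrons; N⁺ still has 4 valence electrons; Si⁺ still has 3 valence electrons; O⁺ still has 5 valence electrons.
All are still removing valence electrons, so compare the +1 ions as you would atoms: IE_2 generally rises across a period (higher Z_eff) and falls down a group (larger shell), subject to the usual subshell exceptions.
Valence configurations: Al⁺ [Ne]3s², N⁺ [He]2s²2p², Si⁺ [Ne]3s²3p¹, O⁺ [He]2s²2p³.
Si⁺ loses a lone 3p electron whereas Al⁺ must break into a filled 3s² pair, so IE_2(Al) > IE_2(Si) even though Si has the higher nuclear charge.
The numbers (kJ/mol): Al 1817, N 2856, Si 1577, O 3388.
Hence IE_2: Si < Al < N < O.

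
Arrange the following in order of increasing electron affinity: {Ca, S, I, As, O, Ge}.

O is in period 2, group 16; S is in period 3, group 16; Ca is in period 4, group 2; Ge is in period 4, group 14; As is in period 4, group 15; I is in period 5, group 17.
EA tends to increase across a period and decrease down a group, though the pattern is less regular than for IE or radius.
These span different periods and groups, so the two trends combine.
As > Ca: As lies to the right of Ca in period 4, so the across-period effect alone puts As higher.
Ge > As: this pair runs against the simple trend — see the exception note.
O > Ge: both effects reinforce here, so O is clearly the higher of the two.
S > O: this pair runs against the simple trend — see the exception note.
I > S: period and group pull opposite ways; the across-period shift dominates (295 vs 200 kJ/mol).
Note the exception: Ge has a higher electron affinity than As, contrary to the simple trend — adding an electron to As's half-filled 4p³ is unfavourable, so Ge (4p²) has the more exothermic EA.
Note the exception: S has a higher electron affinity than O, contrary to the simple trend — the compact 2p subshell of O repels the added electron more than S's larger 3p does.
Tabulated electron affinity (kJ/mol): O 141, S 200, Ca 2, Ge 119, As 78, I 295.
So from lowest to highest: Ca < As < Ge < O < S < I.

Ca < As < Ge < O < S < I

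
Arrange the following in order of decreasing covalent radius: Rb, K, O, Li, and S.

Rb > K > Li > S > O

Li is in period 2, group 1; O is in period 2, group 16; S is in period 3, group 16; K is in period 4, group 1; Rb is in period 5, group 1.
Moving right in a period, electrons are added to the same shell under a stronger nuclear pull, so atoms get smaller; moving down, a new shell is opened and atoms get larger.
These span different periods and groups, so the two trends combine.
S > O: they share group 16; the group trend gives S the larger value.
Li > S: period and group pull opposite ways; the across-period shift dominates (133 vs 103 pm).
K > Li: K sits below Li in group 1, so the down-group effect alone puts K larger.
Rb > K: they share group 1; the group trend gives Rb the larger value.
Tabulated atomic radius (pm): Li 133, O 63, S 103, K 196, Rb 210.
So from largest to smallest: Rb > K > Li > S > O.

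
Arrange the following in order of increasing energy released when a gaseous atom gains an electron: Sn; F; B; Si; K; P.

B < K < P < Sn < Si < F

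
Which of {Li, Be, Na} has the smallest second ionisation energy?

After 1 electron has been removed, what remains? Li⁺ is the bare [He] core; Be⁺ still has 1 valence electron; Na⁺ is the bare [Ne] core.
Pulling an electron out of a noble-gas core costs far more than removing a remaining valence electron, so Na and Li sit at the high end of IE_2.
Approximate IE_2 values (kJ/mol): Li 7298, Be 1757, Na 4562.
So the second ionization energies run Be < Na < Li.

Be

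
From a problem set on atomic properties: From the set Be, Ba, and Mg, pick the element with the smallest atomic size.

Be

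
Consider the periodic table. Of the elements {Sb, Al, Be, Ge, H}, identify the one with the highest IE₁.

H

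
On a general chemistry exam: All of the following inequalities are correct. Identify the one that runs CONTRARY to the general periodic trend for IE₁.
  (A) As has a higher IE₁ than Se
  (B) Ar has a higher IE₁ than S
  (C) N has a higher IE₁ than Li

(A)

The general trend: IE₁ increases across a period and decreases down a group.
(A) As (period 4, group 15) vs Se (period 4, group 16): the stated order contradicts the simple trend.
(B) Ar (period 3, group 18) vs S (period 3, group 16): the stated order agrees with the simple trend.
(C) N (period 2, group 15) vs Li (period 2, group 1): the stated order agrees with the simple trend.
The exception is (A): Se (4p⁴) ionizes more easily than half-filled As (4p³).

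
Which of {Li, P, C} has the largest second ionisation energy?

Li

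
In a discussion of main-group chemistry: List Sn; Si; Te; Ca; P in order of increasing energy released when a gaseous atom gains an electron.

Ca < P < Sn < Si < Te

Atoms with high Z_eff and room in the valence shell (especially the halogens) have the most exothermic electron affinities.
Neither a single period nor a single group — weigh both effects.
P > Ca: both effects reinforce here, so P is clearly the higher of the two.
Sn > P: this pair runs against the simple trend — see the exception note.
Si > Sn: Si sits above Sn in group 14, so the down-group effect alone puts Si higher.
Te > Si: period and group pull opposite ways; the across-period shift dominates (190 vs 134 kJ/mol).
Note the exception: Sn has a higher electron affinity than P, contrary to the simple trend — adding an electron to P's half-filled np³ subshell costs electron-pairing energy.
Note the exception: Si has a higher electron affinity than P, contrary to the simple trend — adding an electron to P's half-filled 3p³ is unfavourable, so Si (3p²) has the more exothermic EA.
Approximate values (kJ/mol): Si 134, P 72, Ca 2, Sn 107, Te 190.
So from lowest to highest: Ca < P < Sn < Si < Te.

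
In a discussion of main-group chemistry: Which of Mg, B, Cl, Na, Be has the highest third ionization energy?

After 2 electrons have been removed, what remains? Mg²⁺ is the bare [Ne] core; B²⁺ still has 1 valence electron; Cl²⁺ still has 5 valence electrons; Na²⁺ is already 1 electron into the core; Be²⁺ is the bare [He] core.
Breaking into a closed-shell core is much more expensive than removing a leftover valence electron — Na, Mg and Be have the largest IE_3 here.
Valence configurations: B²⁺ [He]2s¹, Cl²⁺ [Ne]3s²3p³.
The numbers (kJ/mol): Mg 7733, B 3660, Cl 3822, Na 6910, Be 14849.
Hence IE_3: B < Cl < Na < Mg < Be.

Be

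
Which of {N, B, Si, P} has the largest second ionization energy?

Consider each +1 ion: N⁺ still has 4 valence electrons; B⁺ still has 2 valence electrons; Si⁺ still has 3 valence electrons; P⁺ still has 4 valence electrons.
All are still removing valence electrons, so compare the +1 ions as you would atoms: IE_2 generally rises across a period (higher Z_eff) and falls down a group (larger shell), subject to the usual subshell exceptions.
Valence configurations: N⁺ [He]2s²2p², B⁺ [He]2s², Si⁺ [Ne]3s²3p¹, P⁺ [Ne]3s²3p².
Tabulated IE_2 (kJ/mol): N 2856, B 2427, Si 1577, P 1907.
Overall IE_2 order: Si < P < B < N.

N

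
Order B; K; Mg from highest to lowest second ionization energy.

K, B, Mg

IE_2 is the cost of taking one more electron from the +1 cation: B⁺ still has 2 valence electrons; K⁺ is the bare [Ar] core; Mg⁺ still has 1 valence electron.
Core electrons are held far more tightly than valence electrons, so K tops the IE_2 order.
Valence configurations: B⁺ [He]2s², Mg⁺ [Ne]3s¹.
Tabulated IE_2 (kJ/mol): B 2427, K 3052, Mg 1451.
Overall IE_2 order: Mg < B < K.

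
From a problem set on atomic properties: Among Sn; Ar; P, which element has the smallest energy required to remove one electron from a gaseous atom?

Sn

P is in period 3, group 15; Ar is in period 3, group 18; Sn is in period 5, group 14.
Removing the outermost electron gets harder across a period and easier down a group.
Here both period and group differ, so the two effects have to be weighed against each other.
P > Sn: relative to Sn, both the across-period and down-group shifts push P's first ionization energy up.
Ar > P: both are in period 3; the period trend gives Ar the larger value.
Tabulated first ionization energy (kJ/mol): P 1012, Ar 1521, Sn 709.
The smallest energy required to remove one electron from a gaseous atom among these belongs to Sn.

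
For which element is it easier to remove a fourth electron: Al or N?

N

Consider each +3 ion: Al³⁺ is the bare [Ne] core; N³⁺ still has 2 valence electrons.
Core electrons are held far more tightly than valence electrons, so Al tops the IE_4 order.
Approximate IE_4 values (kJ/mol): Al 11577, N 7475.
Hence IE_4: N < Al.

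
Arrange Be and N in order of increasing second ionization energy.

Be < N

IE_2 is the cost of taking one more electron from the +1 cation: Be⁺ still has 1 valence electron; N⁺ still has 4 valence electrons.
All are still removing valence electrons, so compare the +1 ions as you would atoms: IE_2 generally rises across a period (higher Z_eff) and falls down a group (larger shell), subject to the usual subshell exceptions.
Valence configurations: Be⁺ [He]2s¹, N⁺ [He]2s²2p².
Tabulated IE_2 (kJ/mol): Be 1757, N 2856.
So the second ionization energies run Be < N.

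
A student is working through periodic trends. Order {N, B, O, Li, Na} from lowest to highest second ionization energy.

B < N < O < Na < Li

IE_2 is the cost of taking one more electron from the +1 cation: N⁺ still has 4 valence electrons; B⁺ still has 2 valence electrons; O⁺ still has 5 valence electrons; Li⁺ is the bare [He] core; Na⁺ is the bare [Ne] core.
Breaking into a closed-shell core is much more expensive than removing a leftover valence electron — Na and Li have the largest IE_2 here.
Valence configurations: N⁺ [He]2s²2p², B⁺ [He]2s², O⁺ [He]2s²2p³.
Tabulated IE_2 (kJ/mol): N 2856, B 2427, O 3388, Li 7298, Na 4562.
So the second ionization energies run B < N < O < Na < Li.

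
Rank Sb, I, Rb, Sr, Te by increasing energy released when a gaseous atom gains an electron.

Rb is in period 5, group 1; Sr is in period 5, group 2; Sb is in period 5, group 15; Te is in period 5, group 16; I is in period 5, group 17.
Electron affinity generally becomes more exothermic across a period toward the halogens and less exothermic down a group.
All lie in period 5; the across-period trend (electron affinity increases left to right) applies, with the exception below.
Note the exception: Rb has a higher electron affinity than Sr, contrary to the simple trend — adding an electron to Sr (ns²) has to open a new, higher-energy np subshell, which is unfavourable.
Approximate values (kJ/mol): Rb 47, Sr 5, Sb 103, Te 190, I 295.
So from lowest to highest: Sr < Rb < Sb < Te < I.

Sr < Rb < Sb < Te < I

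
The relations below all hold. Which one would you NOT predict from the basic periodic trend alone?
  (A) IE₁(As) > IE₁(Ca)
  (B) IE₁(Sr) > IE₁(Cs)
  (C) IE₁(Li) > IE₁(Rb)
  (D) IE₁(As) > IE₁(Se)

The general trend: first ionization energy increases across a period and decreases down a group.
(A) As (period 4, group 15) vs Ca (period 4, group 2): the stated order agrees with the simple trend.
(B) Sr (period 5, group 2) vs Cs (period 6, group 1): the stated order agrees with the simple trend.
(C) Li (period 2, group 1) vs Rb (period 5, group 1): the stated order agrees with the simple trend.
(D) As (period 4, group 15) vs Se (period 4, group 16): the stated order contradicts the simple trend.
The exception is (D): Se (4p⁴) ionizes more easily than half-filled As (4p³).

(D)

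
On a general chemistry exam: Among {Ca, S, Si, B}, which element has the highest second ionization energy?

B

After 1 electron has been removed, what remains? Ca⁺ still has 1 valence electron; S⁺ still has 5 valence electrons; Si⁺ still has 3 valence electrons; B⁺ still has 2 valence electrons.
All are still removing valence electrons, so compare the +1 ions as you would atoms: IE_2 generally rises across a period (higher Z_eff) and falls down a group (larger shell), subject to the usual subshell exceptions.
Valence configurations: Ca⁺ [Ar]4s¹, S⁺ [Ne]3s²3p³, Si⁺ [Ne]3s²3p¹, B⁺ [He]2s².
Approximate IE_2 values (kJ/mol): Ca 1145, S 2252, Si 1577, B 2427.
So the second ionization energies run Ca < Si < S < B.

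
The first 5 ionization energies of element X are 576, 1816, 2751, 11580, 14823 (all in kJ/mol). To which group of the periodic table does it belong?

Look for the largest jump between consecutive ionization energies: IE4/IE3 ≈ 4.2, far larger than any earlier ratio.
That jump marks the point where a core electron is being removed. So the atom has 3 valence electrons.
A main-group element with 3 valence electrons is in group 13.

Group 13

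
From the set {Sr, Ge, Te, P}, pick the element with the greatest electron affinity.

Te

P is in period 3, group 15; Ge is in period 4, group 14; Sr is in period 5, group 2; Te is in period 5, group 16.
Electron affinity generally becomes more exothermic across a period toward the halogens and less exothermic down a group.
Here both period and group differ, so the two effects have to be weighed against each other.
P > Sr: relative to Sr, both the across-period and down-group shifts push P's electron affinity up.
Ge > P: this pair runs against the simple trend — see the exception note.
Te > Ge: period and group pull opposite ways; the across-period shift dominates (190 vs 119 kJ/mol).
Note the exception: Ge has a higher electron affinity than P, contrary to the simple trend — adding an electron to P's half-filled np³ subshell costs electron-pairing energy.
For reference (kJ/mol): P 72, Ge 119, Sr 5, Te 190.
The greatest electron affinity among these belongs to Te.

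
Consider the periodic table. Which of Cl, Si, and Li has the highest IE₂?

Li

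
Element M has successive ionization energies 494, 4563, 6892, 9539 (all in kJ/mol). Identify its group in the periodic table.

Look for the largest jump between consecutive ionization energies: IE2/IE1 ≈ 9.2, far larger than any earlier ratio.
That jump marks the point where a core electron is being removed. So the atom has 1 valence electron.
A main-group element with 1 valence electron is in group 1.

Group 1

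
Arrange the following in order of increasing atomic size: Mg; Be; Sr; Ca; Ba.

Be is in period 2, group 2; Mg is in period 3, group 2; Ca is in period 4, group 2; Sr is in period 5, group 2; Ba is in period 6, group 2.
Radius decreases left→right (rising Z_eff, same n) and increases top→bottom (higher n).
All are in group 2, so atomic radius increases down the group.
So from smallest to largest: Be < Mg < Ca < Sr < Ba.

Be < Mg < Ca < Sr < Ba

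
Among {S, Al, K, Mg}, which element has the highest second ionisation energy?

The second ionization energy removes an electron from the +1 ion. For each element: S⁺ still has 5 valence electrons; Al⁺ still has 2 valence electrons; K⁺ is the bare [Ar] core; Mg⁺ still has 1 valence electron.
Breaking into a closed-shell core is much more expensive than removing a leftover valence electron — K has the largest IE_2 here.
Valence configurations: S⁺ [Ne]3s²3p³, Al⁺ [Ne]3s², Mg⁺ [Ne]3s¹.
The numbers (kJ/mol): S 2252, Al 1817, K 3052, Mg 1451.
So the second ionization energies run Mg < Al < S < K.

K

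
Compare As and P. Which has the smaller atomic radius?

Radius decreases left→right (rising Z_eff, same n) and increases top→bottom (higher n).
All are in group 15, so atomic radius increases down the group.
So P has the smaller atomic radius (P < As).

P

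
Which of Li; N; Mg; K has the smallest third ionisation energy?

K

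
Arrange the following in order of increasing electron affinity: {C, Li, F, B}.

B, Li, C, F

Li is in period 2, group 1; B is in period 2, group 13; C is in period 2, group 14; F is in period 2, group 17.
Atoms with high Z_eff and room in the valence shell (especially the halogens) have the most exothermic electron affinities.
All lie in period 2; the across-period trend (electron affinity increases left to right) applies, with the exception below.
Note the exception: Li has a higher electron affinity than B, contrary to the simple trend — B's ns²np¹ configuration gives only a small electron affinity — the sparsely filled np subshell binds an added electron weakly.
For reference (kJ/mol): Li 60, B 27, C 122, F 328.
So from lowest to highest: B < Li < C < F.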